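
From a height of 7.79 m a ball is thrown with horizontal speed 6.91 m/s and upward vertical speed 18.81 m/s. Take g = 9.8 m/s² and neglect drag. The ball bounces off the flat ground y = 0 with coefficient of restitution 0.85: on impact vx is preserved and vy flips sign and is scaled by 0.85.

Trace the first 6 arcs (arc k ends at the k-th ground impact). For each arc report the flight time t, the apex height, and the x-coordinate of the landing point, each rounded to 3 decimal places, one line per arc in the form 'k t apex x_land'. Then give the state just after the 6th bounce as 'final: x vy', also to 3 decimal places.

1 4.216 25.842 29.132
2 3.904 18.671 56.108
3 3.318 13.490 79.039
4 2.821 9.746 98.530
5 2.398 7.042 115.097
6 2.038 5.088 129.179
final: 129.179 8.488

Arc 1: start y=7.790, vy=18.810 → t=4.216, apex=25.842, x_land=29.132, impact vy=-22.506
  bounce: vy ← 0.85·22.506 = 19.130
Arc 2: start y=0.000, vy=19.130 → t=3.904, apex=18.671, x_land=56.108, impact vy=-19.130
  bounce: vy ← 0.85·19.130 = 16.260
Arc 3: start y=0.000, vy=16.260 → t=3.318, apex=13.490, x_land=79.039, impact vy=-16.260
  bounce: vy ← 0.85·16.260 = 13.821
Arc 4: start y=0.000, vy=13.821 → t=2.821, apex=9.746, x_land=98.530, impact vy=-13.821
  bounce: vy ← 0.85·13.821 = 11.748
Arc 5: start y=0.000, vy=11.748 → t=2.398, apex=7.042, x_land=115.097, impact vy=-11.748
  bounce: vy ← 0.85·11.748 = 9.986
Arc 6: start y=0.000, vy=9.986 → t=2.038, apex=5.088, x_land=129.179, impact vy=-9.986
  bounce: vy ← 0.85·9.986 = 8.488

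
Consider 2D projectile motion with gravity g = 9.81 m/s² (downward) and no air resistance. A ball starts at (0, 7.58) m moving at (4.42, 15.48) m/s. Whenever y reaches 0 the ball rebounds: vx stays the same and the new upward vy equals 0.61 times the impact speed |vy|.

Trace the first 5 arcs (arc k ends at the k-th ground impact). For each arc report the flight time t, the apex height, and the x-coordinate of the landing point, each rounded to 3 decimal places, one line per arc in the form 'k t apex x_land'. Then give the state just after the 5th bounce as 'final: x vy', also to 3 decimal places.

1 3.587 19.794 15.854
2 2.451 7.365 26.686
3 1.495 2.741 33.294
4 0.912 1.020 37.325
5 0.556 0.379 39.783
final: 39.783 1.664

Arc 1: start y=7.580, vy=15.480 → t=3.587, apex=19.794, x_land=15.854, impact vy=-19.707
  bounce: vy ← 0.61·19.707 = 12.021
Arc 2: start y=0.000, vy=12.021 → t=2.451, apex=7.365, x_land=26.686, impact vy=-12.021
  bounce: vy ← 0.61·12.021 = 7.333
Arc 3: start y=0.000, vy=7.333 → t=1.495, apex=2.741, x_land=33.294, impact vy=-7.333
  bounce: vy ← 0.61·7.333 = 4.473
Arc 4: start y=0.000, vy=4.473 → t=0.912, apex=1.020, x_land=37.325, impact vy=-4.473
  bounce: vy ← 0.61·4.473 = 2.729
Arc 5: start y=0.000, vy=2.729 → t=0.556, apex=0.379, x_land=39.783, impact vy=-2.729
  bounce: vy ← 0.61·2.729 = 1.664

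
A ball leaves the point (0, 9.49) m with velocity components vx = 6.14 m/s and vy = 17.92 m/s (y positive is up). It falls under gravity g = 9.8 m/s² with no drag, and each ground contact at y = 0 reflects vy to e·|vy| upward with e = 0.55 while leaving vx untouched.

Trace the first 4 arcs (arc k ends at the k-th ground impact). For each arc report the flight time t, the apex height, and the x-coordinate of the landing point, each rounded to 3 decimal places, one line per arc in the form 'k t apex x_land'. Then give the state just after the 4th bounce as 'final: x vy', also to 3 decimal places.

Arc 1: start y=9.490, vy=17.920 → t=4.126, apex=25.874, x_land=25.337, impact vy=-22.520
  bounce: vy ← 0.55·22.520 = 12.386
Arc 2: start y=0.000, vy=12.386 → t=2.528, apex=7.827, x_land=40.857, impact vy=-12.386
  bounce: vy ← 0.55·12.386 = 6.812
Arc 3: start y=0.000, vy=6.812 → t=1.390, apex=2.368, x_land=49.393, impact vy=-6.812
  bounce: vy ← 0.55·6.812 = 3.747
Arc 4: start y=0.000, vy=3.747 → t=0.765, apex=0.716, x_land=54.088, impact vy=-3.747
  bounce: vy ← 0.55·3.747 = 2.061

1 4.126 25.874 25.337
2 2.528 7.827 40.857
3 1.390 2.368 49.393
4 0.765 0.716 54.088
final: 54.088 2.061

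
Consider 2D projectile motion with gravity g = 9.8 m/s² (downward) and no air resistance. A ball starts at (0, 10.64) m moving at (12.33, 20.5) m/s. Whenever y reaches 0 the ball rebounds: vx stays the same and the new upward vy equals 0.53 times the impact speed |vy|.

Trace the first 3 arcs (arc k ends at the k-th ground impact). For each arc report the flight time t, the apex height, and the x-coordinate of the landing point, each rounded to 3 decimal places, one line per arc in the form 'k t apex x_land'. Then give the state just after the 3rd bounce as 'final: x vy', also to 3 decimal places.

Arc 1: start y=10.640, vy=20.500 → t=4.651, apex=32.081, x_land=57.342, impact vy=-25.076
  bounce: vy ← 0.53·25.076 = 13.290
Arc 2: start y=0.000, vy=13.290 → t=2.712, apex=9.012, x_land=90.784, impact vy=-13.290
  bounce: vy ← 0.53·13.290 = 7.044
Arc 3: start y=0.000, vy=7.044 → t=1.438, apex=2.531, x_land=108.509, impact vy=-7.044
  bounce: vy ← 0.53·7.044 = 3.733

1 4.651 32.081 57.342
2 2.712 9.012 90.784
3 1.438 2.531 108.509
final: 108.509 3.733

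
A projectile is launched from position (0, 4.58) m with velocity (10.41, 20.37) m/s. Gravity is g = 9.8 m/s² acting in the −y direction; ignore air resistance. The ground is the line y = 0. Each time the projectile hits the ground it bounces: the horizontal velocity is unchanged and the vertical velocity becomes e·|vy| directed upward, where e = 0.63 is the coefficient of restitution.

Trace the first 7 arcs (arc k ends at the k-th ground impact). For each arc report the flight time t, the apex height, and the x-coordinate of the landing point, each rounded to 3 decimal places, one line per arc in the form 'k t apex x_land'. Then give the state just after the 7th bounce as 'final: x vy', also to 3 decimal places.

Arc 1: start y=4.580, vy=20.370 → t=4.371, apex=25.750, x_land=45.502, impact vy=-22.466
  bounce: vy ← 0.63·22.466 = 14.153
Arc 2: start y=0.000, vy=14.153 → t=2.888, apex=10.220, x_land=75.571, impact vy=-14.153
  bounce: vy ← 0.63·14.153 = 8.917
Arc 3: start y=0.000, vy=8.917 → t=1.820, apex=4.056, x_land=94.514, impact vy=-8.917
  bounce: vy ← 0.63·8.917 = 5.617
Arc 4: start y=0.000, vy=5.617 → t=1.146, apex=1.610, x_land=106.448, impact vy=-5.617
  bounce: vy ← 0.63·5.617 = 3.539
Arc 5: start y=0.000, vy=3.539 → t=0.722, apex=0.639, x_land=113.967, impact vy=-3.539
  bounce: vy ← 0.63·3.539 = 2.230
Arc 6: start y=0.000, vy=2.230 → t=0.455, apex=0.254, x_land=118.703, impact vy=-2.230
  bounce: vy ← 0.63·2.230 = 1.405
Arc 7: start y=0.000, vy=1.405 → t=0.287, apex=0.101, x_land=121.687, impact vy=-1.405
  bounce: vy ← 0.63·1.405 = 0.885

1 4.371 25.750 45.502
2 2.888 10.220 75.571
3 1.820 4.056 94.514
4 1.146 1.610 106.448
5 0.722 0.639 113.967
6 0.455 0.254 118.703
7 0.287 0.101 121.687
final: 121.687 0.885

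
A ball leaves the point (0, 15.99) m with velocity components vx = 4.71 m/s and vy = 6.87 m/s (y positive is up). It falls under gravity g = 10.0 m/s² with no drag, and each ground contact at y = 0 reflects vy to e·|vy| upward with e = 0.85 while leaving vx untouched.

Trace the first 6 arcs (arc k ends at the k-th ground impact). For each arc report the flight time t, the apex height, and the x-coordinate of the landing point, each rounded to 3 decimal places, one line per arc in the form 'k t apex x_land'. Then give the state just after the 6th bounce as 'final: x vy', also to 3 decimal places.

Arc 1: start y=15.990, vy=6.870 → t=2.603, apex=18.350, x_land=12.259, impact vy=-19.157
  bounce: vy ← 0.85·19.157 = 16.284
Arc 2: start y=0.000, vy=16.284 → t=3.257, apex=13.258, x_land=27.598, impact vy=-16.284
  bounce: vy ← 0.85·16.284 = 13.841
Arc 3: start y=0.000, vy=13.841 → t=2.768, apex=9.579, x_land=40.636, impact vy=-13.841
  bounce: vy ← 0.85·13.841 = 11.765
Arc 4: start y=0.000, vy=11.765 → t=2.353, apex=6.921, x_land=51.719, impact vy=-11.765
  bounce: vy ← 0.85·11.765 = 10.000
Arc 5: start y=0.000, vy=10.000 → t=2.000, apex=5.000, x_land=61.139, impact vy=-10.000
  bounce: vy ← 0.85·10.000 = 8.500
Arc 6: start y=0.000, vy=8.500 → t=1.700, apex=3.613, x_land=69.146, impact vy=-8.500
  bounce: vy ← 0.85·8.500 = 7.225

1 2.603 18.350 12.259
2 3.257 13.258 27.598
3 2.768 9.579 40.636
4 2.353 6.921 51.719
5 2.000 5.000 61.139
6 1.700 3.613 69.146
final: 69.146 7.225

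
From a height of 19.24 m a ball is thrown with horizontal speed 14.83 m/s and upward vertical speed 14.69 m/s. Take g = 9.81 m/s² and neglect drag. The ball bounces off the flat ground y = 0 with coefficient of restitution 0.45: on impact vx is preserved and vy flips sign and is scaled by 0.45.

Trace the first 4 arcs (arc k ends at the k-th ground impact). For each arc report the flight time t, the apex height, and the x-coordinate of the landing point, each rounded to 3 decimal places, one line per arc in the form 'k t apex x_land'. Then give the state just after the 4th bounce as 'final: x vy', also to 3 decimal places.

Arc 1: start y=19.240, vy=14.690 → t=3.980, apex=30.239, x_land=59.029, impact vy=-24.357
  bounce: vy ← 0.45·24.357 = 10.961
Arc 2: start y=0.000, vy=10.961 → t=2.235, apex=6.123, x_land=92.168, impact vy=-10.961
  bounce: vy ← 0.45·10.961 = 4.932
Arc 3: start y=0.000, vy=4.932 → t=1.006, apex=1.240, x_land=107.081, impact vy=-4.932
  bounce: vy ← 0.45·4.932 = 2.220
Arc 4: start y=0.000, vy=2.220 → t=0.453, apex=0.251, x_land=113.792, impact vy=-2.220
  bounce: vy ← 0.45·2.220 = 0.999

1 3.980 30.239 59.029
2 2.235 6.123 92.168
3 1.006 1.240 107.081
4 0.453 0.251 113.792
final: 113.792 0.999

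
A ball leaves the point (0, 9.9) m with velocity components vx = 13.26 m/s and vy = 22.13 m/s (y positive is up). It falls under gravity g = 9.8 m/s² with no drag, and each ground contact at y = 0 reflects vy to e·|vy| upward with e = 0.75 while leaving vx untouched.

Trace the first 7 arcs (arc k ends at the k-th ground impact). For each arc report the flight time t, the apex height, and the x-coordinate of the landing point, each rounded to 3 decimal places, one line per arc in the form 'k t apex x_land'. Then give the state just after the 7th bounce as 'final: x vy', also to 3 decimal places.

Arc 1: start y=9.900, vy=22.130 → t=4.926, apex=34.887, x_land=65.325, impact vy=-26.149
  bounce: vy ← 0.75·26.149 = 19.612
Arc 2: start y=0.000, vy=19.612 → t=4.002, apex=19.624, x_land=118.397, impact vy=-19.612
  bounce: vy ← 0.75·19.612 = 14.709
Arc 3: start y=0.000, vy=14.709 → t=3.002, apex=11.038, x_land=158.201, impact vy=-14.709
  bounce: vy ← 0.75·14.709 = 11.032
Arc 4: start y=0.000, vy=11.032 → t=2.251, apex=6.209, x_land=188.054, impact vy=-11.032
  bounce: vy ← 0.75·11.032 = 8.274
Arc 5: start y=0.000, vy=8.274 → t=1.689, apex=3.493, x_land=210.444, impact vy=-8.274
  bounce: vy ← 0.75·8.274 = 6.205
Arc 6: start y=0.000, vy=6.205 → t=1.266, apex=1.965, x_land=227.236, impact vy=-6.205
  bounce: vy ← 0.75·6.205 = 4.654
Arc 7: start y=0.000, vy=4.654 → t=0.950, apex=1.105, x_land=239.830, impact vy=-4.654
  bounce: vy ← 0.75·4.654 = 3.490

1 4.926 34.887 65.325
2 4.002 19.624 118.397
3 3.002 11.038 158.201
4 2.251 6.209 188.054
5 1.689 3.493 210.444
6 1.266 1.965 227.236
7 0.950 1.105 239.830
final: 239.830 3.490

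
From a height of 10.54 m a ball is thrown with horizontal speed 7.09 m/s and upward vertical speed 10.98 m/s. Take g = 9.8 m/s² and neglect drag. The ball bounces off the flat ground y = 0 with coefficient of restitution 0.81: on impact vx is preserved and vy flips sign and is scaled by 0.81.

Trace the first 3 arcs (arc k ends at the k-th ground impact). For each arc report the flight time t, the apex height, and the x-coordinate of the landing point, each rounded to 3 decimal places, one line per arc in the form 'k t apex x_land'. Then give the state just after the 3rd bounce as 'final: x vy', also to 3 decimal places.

Arc 1: start y=10.540, vy=10.980 → t=2.966, apex=16.691, x_land=21.029, impact vy=-18.087
  bounce: vy ← 0.81·18.087 = 14.651
Arc 2: start y=0.000, vy=14.651 → t=2.990, apex=10.951, x_land=42.228, impact vy=-14.651
  bounce: vy ← 0.81·14.651 = 11.867
Arc 3: start y=0.000, vy=11.867 → t=2.422, apex=7.185, x_land=59.398, impact vy=-11.867
  bounce: vy ← 0.81·11.867 = 9.612

1 2.966 16.691 21.029
2 2.990 10.951 42.228
3 2.422 7.185 59.398
final: 59.398 9.612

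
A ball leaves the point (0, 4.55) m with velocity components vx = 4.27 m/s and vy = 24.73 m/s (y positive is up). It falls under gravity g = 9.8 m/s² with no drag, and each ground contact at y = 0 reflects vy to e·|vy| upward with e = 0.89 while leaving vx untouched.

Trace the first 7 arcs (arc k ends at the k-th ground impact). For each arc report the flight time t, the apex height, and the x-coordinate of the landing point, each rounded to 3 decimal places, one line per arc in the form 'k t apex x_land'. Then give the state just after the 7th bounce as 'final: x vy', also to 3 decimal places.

Arc 1: start y=4.550, vy=24.730 → t=5.225, apex=35.753, x_land=22.309, impact vy=-26.472
  bounce: vy ← 0.89·26.472 = 23.560
Arc 2: start y=0.000, vy=23.560 → t=4.808, apex=28.320, x_land=42.840, impact vy=-23.560
  bounce: vy ← 0.89·23.560 = 20.968
Arc 3: start y=0.000, vy=20.968 → t=4.279, apex=22.432, x_land=61.112, impact vy=-20.968
  bounce: vy ← 0.89·20.968 = 18.662
Arc 4: start y=0.000, vy=18.662 → t=3.809, apex=17.768, x_land=77.375, impact vy=-18.662
  bounce: vy ← 0.89·18.662 = 16.609
Arc 5: start y=0.000, vy=16.609 → t=3.390, apex=14.074, x_land=91.848, impact vy=-16.609
  bounce: vy ← 0.89·16.609 = 14.782
Arc 6: start y=0.000, vy=14.782 → t=3.017, apex=11.148, x_land=104.730, impact vy=-14.782
  bounce: vy ← 0.89·14.782 = 13.156
Arc 7: start y=0.000, vy=13.156 → t=2.685, apex=8.831, x_land=116.194, impact vy=-13.156
  bounce: vy ← 0.89·13.156 = 11.709

1 5.225 35.753 22.309
2 4.808 28.320 42.840
3 4.279 22.432 61.112
4 3.809 17.768 77.375
5 3.390 14.074 91.848
6 3.017 11.148 104.730
7 2.685 8.831 116.194
final: 116.194 11.709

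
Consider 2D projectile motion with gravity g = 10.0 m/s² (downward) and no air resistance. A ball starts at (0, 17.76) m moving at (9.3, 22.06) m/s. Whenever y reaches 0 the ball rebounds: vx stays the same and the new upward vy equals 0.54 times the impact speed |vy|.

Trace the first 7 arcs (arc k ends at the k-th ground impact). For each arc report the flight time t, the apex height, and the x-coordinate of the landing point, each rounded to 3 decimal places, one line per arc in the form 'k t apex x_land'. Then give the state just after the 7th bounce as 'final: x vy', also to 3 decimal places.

Arc 1: start y=17.760, vy=22.060 → t=5.107, apex=42.092, x_land=47.499, impact vy=-29.015
  bounce: vy ← 0.54·29.015 = 15.668
Arc 2: start y=0.000, vy=15.668 → t=3.134, apex=12.274, x_land=76.642, impact vy=-15.668
  bounce: vy ← 0.54·15.668 = 8.461
Arc 3: start y=0.000, vy=8.461 → t=1.692, apex=3.579, x_land=92.378, impact vy=-8.461
  bounce: vy ← 0.54·8.461 = 4.569
Arc 4: start y=0.000, vy=4.569 → t=0.914, apex=1.044, x_land=100.876, impact vy=-4.569
  bounce: vy ← 0.54·4.569 = 2.467
Arc 5: start y=0.000, vy=2.467 → t=0.493, apex=0.304, x_land=105.465, impact vy=-2.467
  bounce: vy ← 0.54·2.467 = 1.332
Arc 6: start y=0.000, vy=1.332 → t=0.266, apex=0.089, x_land=107.943, impact vy=-1.332
  bounce: vy ← 0.54·1.332 = 0.719
Arc 7: start y=0.000, vy=0.719 → t=0.144, apex=0.026, x_land=109.281, impact vy=-0.719
  bounce: vy ← 0.54·0.719 = 0.388

1 5.107 42.092 47.499
2 3.134 12.274 76.642
3 1.692 3.579 92.378
4 0.914 1.044 100.876
5 0.493 0.304 105.465
6 0.266 0.089 107.943
7 0.144 0.026 109.281
final: 109.281 0.388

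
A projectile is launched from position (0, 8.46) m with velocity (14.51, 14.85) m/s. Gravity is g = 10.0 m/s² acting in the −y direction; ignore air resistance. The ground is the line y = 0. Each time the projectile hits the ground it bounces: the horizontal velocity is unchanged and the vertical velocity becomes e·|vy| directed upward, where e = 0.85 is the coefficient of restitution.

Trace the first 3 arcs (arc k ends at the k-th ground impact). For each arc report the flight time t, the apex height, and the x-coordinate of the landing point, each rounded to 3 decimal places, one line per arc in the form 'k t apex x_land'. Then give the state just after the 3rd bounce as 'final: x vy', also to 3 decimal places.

Arc 1: start y=8.460, vy=14.850 → t=3.459, apex=19.486, x_land=50.192, impact vy=-19.741
  bounce: vy ← 0.85·19.741 = 16.780
Arc 2: start y=0.000, vy=16.780 → t=3.356, apex=14.079, x_land=98.888, impact vy=-16.780
  bounce: vy ← 0.85·16.780 = 14.263
Arc 3: start y=0.000, vy=14.263 → t=2.853, apex=10.172, x_land=140.280, impact vy=-14.263
  bounce: vy ← 0.85·14.263 = 12.124

1 3.459 19.486 50.192
2 3.356 14.079 98.888
3 2.853 10.172 140.280
final: 140.280 12.124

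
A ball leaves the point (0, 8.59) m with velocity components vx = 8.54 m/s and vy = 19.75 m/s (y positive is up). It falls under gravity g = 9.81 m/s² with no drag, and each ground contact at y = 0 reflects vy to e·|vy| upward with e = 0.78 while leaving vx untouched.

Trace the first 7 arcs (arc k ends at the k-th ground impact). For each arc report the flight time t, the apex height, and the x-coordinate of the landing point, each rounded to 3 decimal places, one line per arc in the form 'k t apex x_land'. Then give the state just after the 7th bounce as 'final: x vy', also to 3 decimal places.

1 4.422 28.471 37.768
2 3.758 17.322 69.865
3 2.932 10.539 94.901
4 2.287 6.412 114.428
5 1.784 3.901 129.660
6 1.391 2.373 141.541
7 1.085 1.444 150.808
final: 150.808 4.152

Arc 1: start y=8.590, vy=19.750 → t=4.422, apex=28.471, x_land=37.768, impact vy=-23.635
  bounce: vy ← 0.78·23.635 = 18.435
Arc 2: start y=0.000, vy=18.435 → t=3.758, apex=17.322, x_land=69.865, impact vy=-18.435
  bounce: vy ← 0.78·18.435 = 14.379
Arc 3: start y=0.000, vy=14.379 → t=2.932, apex=10.539, x_land=94.901, impact vy=-14.379
  bounce: vy ← 0.78·14.379 = 11.216
Arc 4: start y=0.000, vy=11.216 → t=2.287, apex=6.412, x_land=114.428, impact vy=-11.216
  bounce: vy ← 0.78·11.216 = 8.748
Arc 5: start y=0.000, vy=8.748 → t=1.784, apex=3.901, x_land=129.660, impact vy=-8.748
  bounce: vy ← 0.78·8.748 = 6.824
Arc 6: start y=0.000, vy=6.824 → t=1.391, apex=2.373, x_land=141.541, impact vy=-6.824
  bounce: vy ← 0.78·6.824 = 5.323
Arc 7: start y=0.000, vy=5.323 → t=1.085, apex=1.444, x_land=150.808, impact vy=-5.323
  bounce: vy ← 0.78·5.323 = 4.152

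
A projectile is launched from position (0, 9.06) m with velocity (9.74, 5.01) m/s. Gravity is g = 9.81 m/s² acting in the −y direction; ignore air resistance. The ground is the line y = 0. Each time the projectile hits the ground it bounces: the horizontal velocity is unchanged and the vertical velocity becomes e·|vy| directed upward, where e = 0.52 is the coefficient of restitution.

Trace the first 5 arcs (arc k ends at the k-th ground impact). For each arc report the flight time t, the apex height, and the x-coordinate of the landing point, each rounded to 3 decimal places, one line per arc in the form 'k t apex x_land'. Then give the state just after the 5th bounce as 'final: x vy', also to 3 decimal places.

Arc 1: start y=9.060, vy=5.010 → t=1.963, apex=10.339, x_land=19.115, impact vy=-14.243
  bounce: vy ← 0.52·14.243 = 7.406
Arc 2: start y=0.000, vy=7.406 → t=1.510, apex=2.796, x_land=33.822, impact vy=-7.406
  bounce: vy ← 0.52·7.406 = 3.851
Arc 3: start y=0.000, vy=3.851 → t=0.785, apex=0.756, x_land=41.470, impact vy=-3.851
  bounce: vy ← 0.52·3.851 = 2.003
Arc 4: start y=0.000, vy=2.003 → t=0.408, apex=0.204, x_land=45.446, impact vy=-2.003
  bounce: vy ← 0.52·2.003 = 1.041
Arc 5: start y=0.000, vy=1.041 → t=0.212, apex=0.055, x_land=47.514, impact vy=-1.041
  bounce: vy ← 0.52·1.041 = 0.542

1 1.963 10.339 19.115
2 1.510 2.796 33.822
3 0.785 0.756 41.470
4 0.408 0.204 45.446
5 0.212 0.055 47.514
final: 47.514 0.542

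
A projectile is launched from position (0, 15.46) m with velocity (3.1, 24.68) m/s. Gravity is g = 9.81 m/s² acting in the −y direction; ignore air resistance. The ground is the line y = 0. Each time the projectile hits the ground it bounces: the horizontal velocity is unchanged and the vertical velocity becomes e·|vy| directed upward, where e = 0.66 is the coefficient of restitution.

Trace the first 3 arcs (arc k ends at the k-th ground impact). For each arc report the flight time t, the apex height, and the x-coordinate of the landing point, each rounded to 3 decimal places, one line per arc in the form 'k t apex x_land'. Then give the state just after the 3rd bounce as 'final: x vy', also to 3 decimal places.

Arc 1: start y=15.460, vy=24.680 → t=5.595, apex=46.505, x_land=17.344, impact vy=-30.206
  bounce: vy ← 0.66·30.206 = 19.936
Arc 2: start y=0.000, vy=19.936 → t=4.064, apex=20.258, x_land=29.944, impact vy=-19.936
  bounce: vy ← 0.66·19.936 = 13.158
Arc 3: start y=0.000, vy=13.158 → t=2.683, apex=8.824, x_land=38.260, impact vy=-13.158
  bounce: vy ← 0.66·13.158 = 8.684

1 5.595 46.505 17.344
2 4.064 20.258 29.944
3 2.683 8.824 38.260
final: 38.260 8.684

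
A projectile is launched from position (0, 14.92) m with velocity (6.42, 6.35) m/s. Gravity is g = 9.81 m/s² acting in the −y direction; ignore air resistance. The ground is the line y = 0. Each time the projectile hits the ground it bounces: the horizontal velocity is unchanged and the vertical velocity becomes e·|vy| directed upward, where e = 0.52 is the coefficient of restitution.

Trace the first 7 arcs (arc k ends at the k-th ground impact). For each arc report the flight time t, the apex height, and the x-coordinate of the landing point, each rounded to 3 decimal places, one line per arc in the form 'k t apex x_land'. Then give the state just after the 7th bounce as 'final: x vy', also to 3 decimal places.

1 2.508 16.975 16.099
2 1.935 4.590 28.520
3 1.006 1.241 34.979
4 0.523 0.336 38.337
5 0.272 0.091 40.084
6 0.141 0.025 40.992
7 0.074 0.007 41.464
final: 41.464 0.188

Arc 1: start y=14.920, vy=6.350 → t=2.508, apex=16.975, x_land=16.099, impact vy=-18.250
  bounce: vy ← 0.52·18.250 = 9.490
Arc 2: start y=0.000, vy=9.490 → t=1.935, apex=4.590, x_land=28.520, impact vy=-9.490
  bounce: vy ← 0.52·9.490 = 4.935
Arc 3: start y=0.000, vy=4.935 → t=1.006, apex=1.241, x_land=34.979, impact vy=-4.935
  bounce: vy ← 0.52·4.935 = 2.566
Arc 4: start y=0.000, vy=2.566 → t=0.523, apex=0.336, x_land=38.337, impact vy=-2.566
  bounce: vy ← 0.52·2.566 = 1.334
Arc 5: start y=0.000, vy=1.334 → t=0.272, apex=0.091, x_land=40.084, impact vy=-1.334
  bounce: vy ← 0.52·1.334 = 0.694
Arc 6: start y=0.000, vy=0.694 → t=0.141, apex=0.025, x_land=40.992, impact vy=-0.694
  bounce: vy ← 0.52·0.694 = 0.361
Arc 7: start y=0.000, vy=0.361 → t=0.074, apex=0.007, x_land=41.464, impact vy=-0.361
  bounce: vy ← 0.52·0.361 = 0.188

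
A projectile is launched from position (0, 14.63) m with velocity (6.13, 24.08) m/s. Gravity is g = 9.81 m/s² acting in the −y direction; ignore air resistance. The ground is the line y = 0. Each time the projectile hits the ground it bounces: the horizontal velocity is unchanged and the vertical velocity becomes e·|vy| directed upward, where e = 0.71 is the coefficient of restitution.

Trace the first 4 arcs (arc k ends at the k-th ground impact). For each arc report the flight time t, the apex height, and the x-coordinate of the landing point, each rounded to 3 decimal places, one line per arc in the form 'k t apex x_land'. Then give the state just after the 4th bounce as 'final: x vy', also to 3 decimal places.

1 5.456 44.184 33.445
2 4.262 22.273 59.570
3 3.026 11.228 78.119
4 2.148 5.660 91.289
final: 91.289 7.482

Arc 1: start y=14.630, vy=24.080 → t=5.456, apex=44.184, x_land=33.445, impact vy=-29.443
  bounce: vy ← 0.71·29.443 = 20.904
Arc 2: start y=0.000, vy=20.904 → t=4.262, apex=22.273, x_land=59.570, impact vy=-20.904
  bounce: vy ← 0.71·20.904 = 14.842
Arc 3: start y=0.000, vy=14.842 → t=3.026, apex=11.228, x_land=78.119, impact vy=-14.842
  bounce: vy ← 0.71·14.842 = 10.538
Arc 4: start y=0.000, vy=10.538 → t=2.148, apex=5.660, x_land=91.289, impact vy=-10.538
  bounce: vy ← 0.71·10.538 = 7.482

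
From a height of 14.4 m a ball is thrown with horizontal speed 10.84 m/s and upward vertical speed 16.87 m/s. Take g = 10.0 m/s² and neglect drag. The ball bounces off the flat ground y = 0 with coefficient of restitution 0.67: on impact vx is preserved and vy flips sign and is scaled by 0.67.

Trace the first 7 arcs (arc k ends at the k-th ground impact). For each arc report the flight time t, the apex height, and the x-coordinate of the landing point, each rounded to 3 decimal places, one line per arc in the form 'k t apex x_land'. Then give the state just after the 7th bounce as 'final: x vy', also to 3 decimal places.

Arc 1: start y=14.400, vy=16.870 → t=4.080, apex=28.630, x_land=44.226, impact vy=-23.929
  bounce: vy ← 0.67·23.929 = 16.032
Arc 2: start y=0.000, vy=16.032 → t=3.206, apex=12.852, x_land=78.984, impact vy=-16.032
  bounce: vy ← 0.67·16.032 = 10.742
Arc 3: start y=0.000, vy=10.742 → t=2.148, apex=5.769, x_land=102.272, impact vy=-10.742
  bounce: vy ← 0.67·10.742 = 7.197
Arc 4: start y=0.000, vy=7.197 → t=1.439, apex=2.590, x_land=117.875, impact vy=-7.197
  bounce: vy ← 0.67·7.197 = 4.822
Arc 5: start y=0.000, vy=4.822 → t=0.964, apex=1.163, x_land=128.329, impact vy=-4.822
  bounce: vy ← 0.67·4.822 = 3.231
Arc 6: start y=0.000, vy=3.231 → t=0.646, apex=0.522, x_land=135.334, impact vy=-3.231
  bounce: vy ← 0.67·3.231 = 2.165
Arc 7: start y=0.000, vy=2.165 → t=0.433, apex=0.234, x_land=140.026, impact vy=-2.165
  bounce: vy ← 0.67·2.165 = 1.450

1 4.080 28.630 44.226
2 3.206 12.852 78.984
3 2.148 5.769 102.272
4 1.439 2.590 117.875
5 0.964 1.163 128.329
6 0.646 0.522 135.334
7 0.433 0.234 140.026
final: 140.026 1.450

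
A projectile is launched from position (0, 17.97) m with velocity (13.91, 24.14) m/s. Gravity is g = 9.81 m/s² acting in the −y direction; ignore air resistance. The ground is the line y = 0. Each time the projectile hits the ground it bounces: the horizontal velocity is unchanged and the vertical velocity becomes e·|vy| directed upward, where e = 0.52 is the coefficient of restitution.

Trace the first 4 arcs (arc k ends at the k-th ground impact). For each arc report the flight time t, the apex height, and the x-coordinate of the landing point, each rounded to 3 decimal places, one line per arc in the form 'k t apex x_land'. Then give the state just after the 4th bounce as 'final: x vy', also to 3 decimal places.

Arc 1: start y=17.970, vy=24.140 → t=5.578, apex=47.671, x_land=77.594, impact vy=-30.583
  bounce: vy ← 0.52·30.583 = 15.903
Arc 2: start y=0.000, vy=15.903 → t=3.242, apex=12.890, x_land=122.693, impact vy=-15.903
  bounce: vy ← 0.52·15.903 = 8.270
Arc 3: start y=0.000, vy=8.270 → t=1.686, apex=3.486, x_land=146.145, impact vy=-8.270
  bounce: vy ← 0.52·8.270 = 4.300
Arc 4: start y=0.000, vy=4.300 → t=0.877, apex=0.942, x_land=158.340, impact vy=-4.300
  bounce: vy ← 0.52·4.300 = 2.236

1 5.578 47.671 77.594
2 3.242 12.890 122.693
3 1.686 3.486 146.145
4 0.877 0.942 158.340
final: 158.340 2.236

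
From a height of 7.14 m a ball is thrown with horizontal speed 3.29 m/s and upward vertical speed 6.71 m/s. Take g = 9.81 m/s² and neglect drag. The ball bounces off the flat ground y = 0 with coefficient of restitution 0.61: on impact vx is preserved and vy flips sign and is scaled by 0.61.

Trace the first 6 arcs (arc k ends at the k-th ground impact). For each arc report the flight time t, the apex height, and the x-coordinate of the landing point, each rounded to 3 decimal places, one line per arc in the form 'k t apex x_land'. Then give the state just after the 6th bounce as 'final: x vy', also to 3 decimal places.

Arc 1: start y=7.140, vy=6.710 → t=2.071, apex=9.435, x_land=6.813, impact vy=-13.606
  bounce: vy ← 0.61·13.606 = 8.299
Arc 2: start y=0.000, vy=8.299 → t=1.692, apex=3.511, x_land=12.380, impact vy=-8.299
  bounce: vy ← 0.61·8.299 = 5.063
Arc 3: start y=0.000, vy=5.063 → t=1.032, apex=1.306, x_land=15.776, impact vy=-5.063
  bounce: vy ← 0.61·5.063 = 3.088
Arc 4: start y=0.000, vy=3.088 → t=0.630, apex=0.486, x_land=17.847, impact vy=-3.088
  bounce: vy ← 0.61·3.088 = 1.884
Arc 5: start y=0.000, vy=1.884 → t=0.384, apex=0.181, x_land=19.111, impact vy=-1.884
  bounce: vy ← 0.61·1.884 = 1.149
Arc 6: start y=0.000, vy=1.149 → t=0.234, apex=0.067, x_land=19.881, impact vy=-1.149
  bounce: vy ← 0.61·1.149 = 0.701

1 2.071 9.435 6.813
2 1.692 3.511 12.380
3 1.032 1.306 15.776
4 0.630 0.486 17.847
5 0.384 0.181 19.111
6 0.234 0.067 19.881
final: 19.881 0.701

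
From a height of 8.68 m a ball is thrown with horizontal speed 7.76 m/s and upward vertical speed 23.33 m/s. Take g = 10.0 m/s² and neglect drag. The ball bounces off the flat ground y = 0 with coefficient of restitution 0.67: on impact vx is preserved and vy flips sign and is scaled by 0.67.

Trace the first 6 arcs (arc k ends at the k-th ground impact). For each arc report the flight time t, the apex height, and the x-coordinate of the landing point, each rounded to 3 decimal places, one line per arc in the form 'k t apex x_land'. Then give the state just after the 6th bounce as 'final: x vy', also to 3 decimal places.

1 5.012 35.894 38.896
2 3.590 16.113 66.757
3 2.406 7.233 85.423
4 1.612 3.247 97.930
5 1.080 1.458 106.310
6 0.723 0.654 111.924
final: 111.924 2.424

Arc 1: start y=8.680, vy=23.330 → t=5.012, apex=35.894, x_land=38.896, impact vy=-26.793
  bounce: vy ← 0.67·26.793 = 17.952
Arc 2: start y=0.000, vy=17.952 → t=3.590, apex=16.113, x_land=66.757, impact vy=-17.952
  bounce: vy ← 0.67·17.952 = 12.028
Arc 3: start y=0.000, vy=12.028 → t=2.406, apex=7.233, x_land=85.423, impact vy=-12.028
  bounce: vy ← 0.67·12.028 = 8.058
Arc 4: start y=0.000, vy=8.058 → t=1.612, apex=3.247, x_land=97.930, impact vy=-8.058
  bounce: vy ← 0.67·8.058 = 5.399
Arc 5: start y=0.000, vy=5.399 → t=1.080, apex=1.458, x_land=106.310, impact vy=-5.399
  bounce: vy ← 0.67·5.399 = 3.617
Arc 6: start y=0.000, vy=3.617 → t=0.723, apex=0.654, x_land=111.924, impact vy=-3.617
  bounce: vy ← 0.67·3.617 = 2.424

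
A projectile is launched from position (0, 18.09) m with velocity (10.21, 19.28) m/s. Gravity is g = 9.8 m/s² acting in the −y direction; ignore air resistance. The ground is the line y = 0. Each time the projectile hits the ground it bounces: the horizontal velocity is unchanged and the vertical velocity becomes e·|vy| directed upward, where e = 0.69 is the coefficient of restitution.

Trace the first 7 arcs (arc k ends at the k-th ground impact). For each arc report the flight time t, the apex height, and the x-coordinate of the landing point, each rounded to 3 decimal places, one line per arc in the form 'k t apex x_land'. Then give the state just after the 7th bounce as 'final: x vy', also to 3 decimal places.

Arc 1: start y=18.090, vy=19.280 → t=4.717, apex=37.055, x_land=48.164, impact vy=-26.950
  bounce: vy ← 0.69·26.950 = 18.595
Arc 2: start y=0.000, vy=18.595 → t=3.795, apex=17.642, x_land=86.910, impact vy=-18.595
  bounce: vy ← 0.69·18.595 = 12.831
Arc 3: start y=0.000, vy=12.831 → t=2.619, apex=8.399, x_land=113.645, impact vy=-12.831
  bounce: vy ← 0.69·12.831 = 8.853
Arc 4: start y=0.000, vy=8.853 → t=1.807, apex=3.999, x_land=132.092, impact vy=-8.853
  bounce: vy ← 0.69·8.853 = 6.109
Arc 5: start y=0.000, vy=6.109 → t=1.247, apex=1.904, x_land=144.821, impact vy=-6.109
  bounce: vy ← 0.69·6.109 = 4.215
Arc 6: start y=0.000, vy=4.215 → t=0.860, apex=0.906, x_land=153.604, impact vy=-4.215
  bounce: vy ← 0.69·4.215 = 2.908
Arc 7: start y=0.000, vy=2.908 → t=0.594, apex=0.432, x_land=159.664, impact vy=-2.908
  bounce: vy ← 0.69·2.908 = 2.007

1 4.717 37.055 48.164
2 3.795 17.642 86.910
3 2.619 8.399 113.645
4 1.807 3.999 132.092
5 1.247 1.904 144.821
6 0.860 0.906 153.604
7 0.594 0.432 159.664
final: 159.664 2.007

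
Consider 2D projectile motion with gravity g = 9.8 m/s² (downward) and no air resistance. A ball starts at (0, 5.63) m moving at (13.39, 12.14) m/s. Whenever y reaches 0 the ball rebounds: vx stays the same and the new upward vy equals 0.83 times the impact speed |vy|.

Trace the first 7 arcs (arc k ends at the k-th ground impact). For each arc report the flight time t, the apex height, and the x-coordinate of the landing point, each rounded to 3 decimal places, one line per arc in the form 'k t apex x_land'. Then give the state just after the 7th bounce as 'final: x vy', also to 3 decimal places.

Arc 1: start y=5.630, vy=12.140 → t=2.877, apex=13.149, x_land=38.522, impact vy=-16.054
  bounce: vy ← 0.83·16.054 = 13.325
Arc 2: start y=0.000, vy=13.325 → t=2.719, apex=9.059, x_land=74.934, impact vy=-13.325
  bounce: vy ← 0.83·13.325 = 11.060
Arc 3: start y=0.000, vy=11.060 → t=2.257, apex=6.240, x_land=105.156, impact vy=-11.060
  bounce: vy ← 0.83·11.060 = 9.179
Arc 4: start y=0.000, vy=9.179 → t=1.873, apex=4.299, x_land=130.240, impact vy=-9.179
  bounce: vy ← 0.83·9.179 = 7.619
Arc 5: start y=0.000, vy=7.619 → t=1.555, apex=2.962, x_land=151.060, impact vy=-7.619
  bounce: vy ← 0.83·7.619 = 6.324
Arc 6: start y=0.000, vy=6.324 → t=1.291, apex=2.040, x_land=168.340, impact vy=-6.324
  bounce: vy ← 0.83·6.324 = 5.249
Arc 7: start y=0.000, vy=5.249 → t=1.071, apex=1.406, x_land=182.683, impact vy=-5.249
  bounce: vy ← 0.83·5.249 = 4.356

1 2.877 13.149 38.522
2 2.719 9.059 74.934
3 2.257 6.240 105.156
4 1.873 4.299 130.240
5 1.555 2.962 151.060
6 1.291 2.040 168.340
7 1.071 1.406 182.683
final: 182.683 4.356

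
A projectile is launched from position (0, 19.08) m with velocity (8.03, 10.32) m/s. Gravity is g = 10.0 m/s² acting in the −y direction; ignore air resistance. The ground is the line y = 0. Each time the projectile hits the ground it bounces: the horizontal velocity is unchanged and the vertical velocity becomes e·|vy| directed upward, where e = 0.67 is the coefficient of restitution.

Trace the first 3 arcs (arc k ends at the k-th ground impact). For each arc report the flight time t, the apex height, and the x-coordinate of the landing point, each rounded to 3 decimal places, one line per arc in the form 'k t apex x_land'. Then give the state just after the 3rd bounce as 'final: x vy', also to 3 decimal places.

Arc 1: start y=19.080, vy=10.320 → t=3.241, apex=24.405, x_land=26.028, impact vy=-22.093
  bounce: vy ← 0.67·22.093 = 14.802
Arc 2: start y=0.000, vy=14.802 → t=2.960, apex=10.955, x_land=49.800, impact vy=-14.802
  bounce: vy ← 0.67·14.802 = 9.918
Arc 3: start y=0.000, vy=9.918 → t=1.984, apex=4.918, x_land=65.728, impact vy=-9.918
  bounce: vy ← 0.67·9.918 = 6.645

1 3.241 24.405 26.028
2 2.960 10.955 49.800
3 1.984 4.918 65.728
final: 65.728 6.645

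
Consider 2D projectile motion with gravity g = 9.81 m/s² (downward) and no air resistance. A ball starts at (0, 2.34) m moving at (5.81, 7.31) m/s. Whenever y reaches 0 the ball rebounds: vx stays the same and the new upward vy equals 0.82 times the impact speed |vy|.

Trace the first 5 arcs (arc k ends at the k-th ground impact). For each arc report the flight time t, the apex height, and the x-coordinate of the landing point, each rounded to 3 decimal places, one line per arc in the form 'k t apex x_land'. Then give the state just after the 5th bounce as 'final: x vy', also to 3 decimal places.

1 1.761 5.064 10.233
2 1.666 3.405 19.914
3 1.366 2.289 27.852
4 1.120 1.539 34.362
5 0.919 1.035 39.700
final: 39.700 3.695

Arc 1: start y=2.340, vy=7.310 → t=1.761, apex=5.064, x_land=10.233, impact vy=-9.967
  bounce: vy ← 0.82·9.967 = 8.173
Arc 2: start y=0.000, vy=8.173 → t=1.666, apex=3.405, x_land=19.914, impact vy=-8.173
  bounce: vy ← 0.82·8.173 = 6.702
Arc 3: start y=0.000, vy=6.702 → t=1.366, apex=2.289, x_land=27.852, impact vy=-6.702
  bounce: vy ← 0.82·6.702 = 5.496
Arc 4: start y=0.000, vy=5.496 → t=1.120, apex=1.539, x_land=34.362, impact vy=-5.496
  bounce: vy ← 0.82·5.496 = 4.506
Arc 5: start y=0.000, vy=4.506 → t=0.919, apex=1.035, x_land=39.700, impact vy=-4.506
  bounce: vy ← 0.82·4.506 = 3.695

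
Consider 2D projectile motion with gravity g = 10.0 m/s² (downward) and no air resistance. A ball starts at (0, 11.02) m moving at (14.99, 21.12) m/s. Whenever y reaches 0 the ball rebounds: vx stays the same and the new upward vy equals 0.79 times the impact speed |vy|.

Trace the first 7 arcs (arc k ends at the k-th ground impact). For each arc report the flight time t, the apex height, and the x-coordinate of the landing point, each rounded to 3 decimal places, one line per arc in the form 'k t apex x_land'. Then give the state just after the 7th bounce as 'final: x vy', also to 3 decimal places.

Arc 1: start y=11.020, vy=21.120 → t=4.694, apex=33.323, x_land=70.357, impact vy=-25.816
  bounce: vy ← 0.79·25.816 = 20.394
Arc 2: start y=0.000, vy=20.394 → t=4.079, apex=20.797, x_land=131.499, impact vy=-20.394
  bounce: vy ← 0.79·20.394 = 16.112
Arc 3: start y=0.000, vy=16.112 → t=3.222, apex=12.979, x_land=179.802, impact vy=-16.112
  bounce: vy ← 0.79·16.112 = 12.728
Arc 4: start y=0.000, vy=12.728 → t=2.546, apex=8.100, x_land=217.961, impact vy=-12.728
  bounce: vy ← 0.79·12.728 = 10.055
Arc 5: start y=0.000, vy=10.055 → t=2.011, apex=5.055, x_land=248.107, impact vy=-10.055
  bounce: vy ← 0.79·10.055 = 7.944
Arc 6: start y=0.000, vy=7.944 → t=1.589, apex=3.155, x_land=271.922, impact vy=-7.944
  bounce: vy ← 0.79·7.944 = 6.275
Arc 7: start y=0.000, vy=6.275 → t=1.255, apex=1.969, x_land=290.736, impact vy=-6.275
  bounce: vy ← 0.79·6.275 = 4.958

1 4.694 33.323 70.357
2 4.079 20.797 131.499
3 3.222 12.979 179.802
4 2.546 8.100 217.961
5 2.011 5.055 248.107
6 1.589 3.155 271.922
7 1.255 1.969 290.736
final: 290.736 4.958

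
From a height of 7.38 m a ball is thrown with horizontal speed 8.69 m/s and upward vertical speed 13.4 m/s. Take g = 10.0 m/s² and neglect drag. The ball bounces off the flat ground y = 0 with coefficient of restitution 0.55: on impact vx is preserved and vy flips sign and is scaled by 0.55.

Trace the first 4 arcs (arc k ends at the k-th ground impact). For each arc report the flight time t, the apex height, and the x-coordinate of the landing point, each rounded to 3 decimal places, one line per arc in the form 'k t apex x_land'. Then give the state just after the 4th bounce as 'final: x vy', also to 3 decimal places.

1 3.149 16.358 27.363
2 1.990 4.948 44.653
3 1.094 1.497 54.162
4 0.602 0.453 59.392
final: 59.392 1.655

Arc 1: start y=7.380, vy=13.400 → t=3.149, apex=16.358, x_land=27.363, impact vy=-18.088
  bounce: vy ← 0.55·18.088 = 9.948
Arc 2: start y=0.000, vy=9.948 → t=1.990, apex=4.948, x_land=44.653, impact vy=-9.948
  bounce: vy ← 0.55·9.948 = 5.471
Arc 3: start y=0.000, vy=5.471 → t=1.094, apex=1.497, x_land=54.162, impact vy=-5.471
  bounce: vy ← 0.55·5.471 = 3.009
Arc 4: start y=0.000, vy=3.009 → t=0.602, apex=0.453, x_land=59.392, impact vy=-3.009
  bounce: vy ← 0.55·3.009 = 1.655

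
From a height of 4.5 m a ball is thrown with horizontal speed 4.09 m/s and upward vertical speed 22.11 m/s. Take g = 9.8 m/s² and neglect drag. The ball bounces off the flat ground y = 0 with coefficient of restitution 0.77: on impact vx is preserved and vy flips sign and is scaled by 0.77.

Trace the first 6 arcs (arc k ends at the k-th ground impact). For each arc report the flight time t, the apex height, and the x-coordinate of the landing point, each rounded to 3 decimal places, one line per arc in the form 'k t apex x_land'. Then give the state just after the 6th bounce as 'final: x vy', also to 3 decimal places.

Arc 1: start y=4.500, vy=22.110 → t=4.707, apex=29.441, x_land=19.253, impact vy=-24.022
  bounce: vy ← 0.77·24.022 = 18.497
Arc 2: start y=0.000, vy=18.497 → t=3.775, apex=17.456, x_land=34.692, impact vy=-18.497
  bounce: vy ← 0.77·18.497 = 14.243
Arc 3: start y=0.000, vy=14.243 → t=2.907, apex=10.350, x_land=46.580, impact vy=-14.243
  bounce: vy ← 0.77·14.243 = 10.967
Arc 4: start y=0.000, vy=10.967 → t=2.238, apex=6.136, x_land=55.734, impact vy=-10.967
  bounce: vy ← 0.77·10.967 = 8.444
Arc 5: start y=0.000, vy=8.444 → t=1.723, apex=3.638, x_land=62.783, impact vy=-8.444
  bounce: vy ← 0.77·8.444 = 6.502
Arc 6: start y=0.000, vy=6.502 → t=1.327, apex=2.157, x_land=68.210, impact vy=-6.502
  bounce: vy ← 0.77·6.502 = 5.007

1 4.707 29.441 19.253
2 3.775 17.456 34.692
3 2.907 10.350 46.580
4 2.238 6.136 55.734
5 1.723 3.638 62.783
6 1.327 2.157 68.210
final: 68.210 5.007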